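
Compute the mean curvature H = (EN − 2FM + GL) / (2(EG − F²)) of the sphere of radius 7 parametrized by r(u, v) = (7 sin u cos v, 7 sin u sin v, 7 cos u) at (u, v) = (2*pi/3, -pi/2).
H = -1/7

With E = 49, F = 0, G = 49*sin(u)^2, L = -7*sin(u)/Abs(sin(u)), M = 0, N = -7*sin(u)^3/Abs(sin(u)), assemble
  H = (EN − 2FM + GL) / (2(EG − F²)) = -sin(u)/(7*Abs(sin(u))).
At (u, v) = (2*pi/3, -pi/2): H = -1/7.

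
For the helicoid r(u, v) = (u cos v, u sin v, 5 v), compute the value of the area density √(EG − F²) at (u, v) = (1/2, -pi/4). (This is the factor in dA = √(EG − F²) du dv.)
√(EG − F²)|_{(1/2, -pi/4)} = sqrt(101)/2

E = 1, F = 0, G = u^2 + 25, so EG − F² = u^2 + 25. Taking the positive square root: √(EG − F²) = sqrt(u^2 + 25). At (u, v) = (1/2, -pi/4): sqrt(101)/2.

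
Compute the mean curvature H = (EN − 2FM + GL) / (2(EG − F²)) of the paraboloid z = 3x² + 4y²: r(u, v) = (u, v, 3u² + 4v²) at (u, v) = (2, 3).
H = 2311*sqrt(721)/519841

With E = 36*u^2 + 1, F = 48*u*v, G = 64*v^2 + 1, L = 6/sqrt(36*u^2 + 64*v^2 + 1), M = 0, N = 8/sqrt(36*u^2 + 64*v^2 + 1), assemble
  H = (EN − 2FM + GL) / (2(EG − F²)) = (144*u^2 + 192*v^2 + 7)/(36*u^2 + 64*v^2 + 1)^(3/2).
At (u, v) = (2, 3): H = 2311*sqrt(721)/519841.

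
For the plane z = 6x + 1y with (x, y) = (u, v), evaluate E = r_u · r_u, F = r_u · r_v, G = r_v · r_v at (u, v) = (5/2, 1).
E = 37;  F = 6;  G = 2

Partials: r_u = (1, 0, 6), r_v = (0, 1, 1). As functions of (u, v):
  E = r_u · r_u = 37,
  F = r_u · r_v = 6,
  G = r_v · r_v = 2.
Evaluating at (u, v) = (5/2, 1): E = 37, F = 6, G = 2.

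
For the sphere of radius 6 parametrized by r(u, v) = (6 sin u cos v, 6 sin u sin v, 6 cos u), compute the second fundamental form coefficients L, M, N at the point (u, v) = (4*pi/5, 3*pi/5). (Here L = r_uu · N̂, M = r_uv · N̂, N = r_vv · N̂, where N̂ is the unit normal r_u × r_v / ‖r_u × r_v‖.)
L = -6;  M = 0;  N = -15/4 + 3*sqrt(5)/4

Compute the unit normal N̂(u, v) = (sin(u)^2*cos(v)/Abs(sin(u)), sin(u)^2*sin(v)/Abs(sin(u)), sin(2*u)/(2*Abs(sin(u)))), and the second partials r_uu, r_uv, r_vv. Take dot products:
  L(u, v) = r_uu · N̂ = -6*sin(u)/Abs(sin(u)),
  M(u, v) = r_uv · N̂ = 0,
  N(u, v) = r_vv · N̂ = -6*sin(u)^3/Abs(sin(u)).
Evaluating at (u, v) = (4*pi/5, 3*pi/5):
  L = -6, M = 0, N = -15/4 + 3*sqrt(5)/4.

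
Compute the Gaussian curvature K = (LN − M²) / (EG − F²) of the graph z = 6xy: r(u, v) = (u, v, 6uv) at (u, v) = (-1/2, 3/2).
K = -36/8281

Coefficients of the first fundamental form: E = 36*v^2 + 1, F = 36*u*v, G = 36*u^2 + 1.
Coefficients of the second fundamental form: L = 0, M = 6/sqrt(36*u^2 + 36*v^2 + 1), N = 0.
Assemble K = (LN − M²)/(EG − F²) = -36/(1296*u^4 + 2592*u^2*v^2 + 72*u^2 + 1296*v^4 + 72*v^2 + 1). At (u, v) = (-1/2, 3/2): K = -36/8281.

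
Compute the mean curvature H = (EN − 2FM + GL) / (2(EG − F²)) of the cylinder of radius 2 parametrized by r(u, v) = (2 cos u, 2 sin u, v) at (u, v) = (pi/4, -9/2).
H = -1/4

With E = 4, F = 0, G = 1, L = -2, M = 0, N = 0, assemble
  H = (EN − 2FM + GL) / (2(EG − F²)) = -1/4.
At (u, v) = (pi/4, -9/2): H = -1/4.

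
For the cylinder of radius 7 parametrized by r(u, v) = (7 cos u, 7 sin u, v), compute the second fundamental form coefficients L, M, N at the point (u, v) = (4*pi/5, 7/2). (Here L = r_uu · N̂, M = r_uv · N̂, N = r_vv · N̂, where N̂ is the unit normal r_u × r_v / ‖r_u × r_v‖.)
L = -7;  M = 0;  N = 0

Compute the unit normal N̂(u, v) = (cos(u), sin(u), 0), and the second partials r_uu, r_uv, r_vv. Take dot products:
  L(u, v) = r_uu · N̂ = -7,
  M(u, v) = r_uv · N̂ = 0,
  N(u, v) = r_vv · N̂ = 0.
Evaluating at (u, v) = (4*pi/5, 7/2):
  L = -7, M = 0, N = 0.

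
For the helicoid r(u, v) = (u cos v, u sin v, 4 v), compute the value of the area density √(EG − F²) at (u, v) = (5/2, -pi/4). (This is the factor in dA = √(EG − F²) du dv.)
√(EG − F²)|_{(5/2, -pi/4)} = sqrt(89)/2

E = 1, F = 0, G = u^2 + 16, so EG − F² = u^2 + 16. Taking the positive square root: √(EG − F²) = sqrt(u^2 + 16). At (u, v) = (5/2, -pi/4): sqrt(89)/2.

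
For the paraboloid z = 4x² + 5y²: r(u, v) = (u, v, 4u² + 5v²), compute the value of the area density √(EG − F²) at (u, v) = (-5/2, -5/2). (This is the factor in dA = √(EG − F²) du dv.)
√(EG − F²)|_{(-5/2, -5/2)} = 3*sqrt(114)

E = 64*u^2 + 1, F = 80*u*v, G = 100*v^2 + 1, so EG − F² = 64*u^2 + 100*v^2 + 1. Taking the positive square root: √(EG − F²) = sqrt(64*u^2 + 100*v^2 + 1). At (u, v) = (-5/2, -5/2): 3*sqrt(114).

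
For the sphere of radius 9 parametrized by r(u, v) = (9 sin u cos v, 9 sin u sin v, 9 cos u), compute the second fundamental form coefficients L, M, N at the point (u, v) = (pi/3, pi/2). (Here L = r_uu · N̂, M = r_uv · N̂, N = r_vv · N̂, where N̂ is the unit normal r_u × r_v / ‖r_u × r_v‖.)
L = -9;  M = 0;  N = -27/4

Compute the unit normal N̂(u, v) = (sin(u)^2*cos(v)/Abs(sin(u)), sin(u)^2*sin(v)/Abs(sin(u)), sin(2*u)/(2*Abs(sin(u)))), and the second partials r_uu, r_uv, r_vv. Take dot products:
  L(u, v) = r_uu · N̂ = -9*sin(u)/Abs(sin(u)),
  M(u, v) = r_uv · N̂ = 0,
  N(u, v) = r_vv · N̂ = -9*sin(u)^3/Abs(sin(u)).
Evaluating at (u, v) = (pi/3, pi/2):
  L = -9, M = 0, N = -27/4.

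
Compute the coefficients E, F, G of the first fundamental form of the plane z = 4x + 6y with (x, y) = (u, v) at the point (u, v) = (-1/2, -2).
E = 17;  F = 24;  G = 37

Partials: r_u = (1, 0, 4), r_v = (0, 1, 6). As functions of (u, v):
  E = r_u · r_u = 17,
  F = r_u · r_v = 24,
  G = r_v · r_v = 37.
Evaluating at (u, v) = (-1/2, -2): E = 17, F = 24, G = 37.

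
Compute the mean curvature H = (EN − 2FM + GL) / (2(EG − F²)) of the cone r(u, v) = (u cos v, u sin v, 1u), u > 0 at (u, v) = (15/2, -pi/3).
H = sqrt(2)/30

With E = 2, F = 0, G = u^2, L = 0, M = 0, N = sqrt(2)*u^2/(2*Abs(u)), assemble
  H = (EN − 2FM + GL) / (2(EG − F²)) = sqrt(2)/(4*Abs(u)).
At (u, v) = (15/2, -pi/3): H = sqrt(2)/30.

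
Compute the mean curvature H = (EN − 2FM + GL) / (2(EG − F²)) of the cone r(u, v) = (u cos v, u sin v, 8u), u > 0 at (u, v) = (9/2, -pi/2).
H = 8*sqrt(65)/585

With E = 65, F = 0, G = u^2, L = 0, M = 0, N = 8*sqrt(65)*u^2/(65*Abs(u)), assemble
  H = (EN − 2FM + GL) / (2(EG − F²)) = 4*sqrt(65)/(65*Abs(u)).
At (u, v) = (9/2, -pi/2): H = 8*sqrt(65)/585.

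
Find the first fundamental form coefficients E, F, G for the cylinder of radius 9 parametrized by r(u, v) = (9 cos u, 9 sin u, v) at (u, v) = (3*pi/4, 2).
E = 81;  F = 0;  G = 1

Partials: r_u = (-9*sin(u), 9*cos(u), 0), r_v = (0, 0, 1). As functions of (u, v):
  E = r_u · r_u = 81,
  F = r_u · r_v = 0,
  G = r_v · r_v = 1.
Evaluating at (u, v) = (3*pi/4, 2): E = 81, F = 0, G = 1.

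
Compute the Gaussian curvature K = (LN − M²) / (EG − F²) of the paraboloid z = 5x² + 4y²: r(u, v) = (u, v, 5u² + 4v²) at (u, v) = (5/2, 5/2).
K = 20/263169

Coefficients of the first fundamental form: E = 100*u^2 + 1, F = 80*u*v, G = 64*v^2 + 1.
Coefficients of the second fundamental form: L = 10/sqrt(100*u^2 + 64*v^2 + 1), M = 0, N = 8/sqrt(100*u^2 + 64*v^2 + 1).
Assemble K = (LN − M²)/(EG − F²) = 80/(10000*u^4 + 12800*u^2*v^2 + 200*u^2 + 4096*v^4 + 128*v^2 + 1). At (u, v) = (5/2, 5/2): K = 20/263169.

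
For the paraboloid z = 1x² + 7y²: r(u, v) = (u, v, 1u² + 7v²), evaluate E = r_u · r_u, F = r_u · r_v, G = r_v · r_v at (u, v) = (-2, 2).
E = 17;  F = -112;  G = 785

Partials: r_u = (1, 0, 2*u), r_v = (0, 1, 14*v). As functions of (u, v):
  E = r_u · r_u = 4*u^2 + 1,
  F = r_u · r_v = 28*u*v,
  G = r_v · r_v = 196*v^2 + 1.
Evaluating at (u, v) = (-2, 2): E = 17, F = -112, G = 785.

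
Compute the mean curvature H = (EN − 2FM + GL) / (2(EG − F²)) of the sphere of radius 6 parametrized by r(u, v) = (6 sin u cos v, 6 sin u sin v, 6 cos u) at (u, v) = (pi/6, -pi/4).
H = -1/6

With E = 36, F = 0, G = 36*sin(u)^2, L = -6*sin(u)/Abs(sin(u)), M = 0, N = -6*sin(u)^3/Abs(sin(u)), assemble
  H = (EN − 2FM + GL) / (2(EG − F²)) = -sin(u)/(6*Abs(sin(u))).
At (u, v) = (pi/6, -pi/4): H = -1/6.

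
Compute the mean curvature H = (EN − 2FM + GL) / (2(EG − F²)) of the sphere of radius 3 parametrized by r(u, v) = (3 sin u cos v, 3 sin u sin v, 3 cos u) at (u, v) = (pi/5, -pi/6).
H = -1/3

With E = 9, F = 0, G = 9*sin(u)^2, L = -3*sin(u)/Abs(sin(u)), M = 0, N = -3*sin(u)^3/Abs(sin(u)), assemble
  H = (EN − 2FM + GL) / (2(EG − F²)) = -sin(u)/(3*Abs(sin(u))).
At (u, v) = (pi/5, -pi/6): H = -1/3.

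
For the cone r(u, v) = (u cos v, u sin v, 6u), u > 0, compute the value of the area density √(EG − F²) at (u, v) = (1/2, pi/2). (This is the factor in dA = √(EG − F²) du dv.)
√(EG − F²)|_{(1/2, pi/2)} = sqrt(37)/2

E = 37, F = 0, G = u^2, so EG − F² = 37*u^2. Taking the positive square root: √(EG − F²) = sqrt(37)*Abs(u). At (u, v) = (1/2, pi/2): sqrt(37)/2.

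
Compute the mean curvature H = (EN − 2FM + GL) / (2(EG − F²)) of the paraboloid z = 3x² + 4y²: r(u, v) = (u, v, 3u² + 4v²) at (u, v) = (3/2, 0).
H = 331*sqrt(82)/6724

With E = 36*u^2 + 1, F = 48*u*v, G = 64*v^2 + 1, L = 6/sqrt(36*u^2 + 64*v^2 + 1), M = 0, N = 8/sqrt(36*u^2 + 64*v^2 + 1), assemble
  H = (EN − 2FM + GL) / (2(EG − F²)) = (144*u^2 + 192*v^2 + 7)/(36*u^2 + 64*v^2 + 1)^(3/2).
At (u, v) = (3/2, 0): H = 331*sqrt(82)/6724.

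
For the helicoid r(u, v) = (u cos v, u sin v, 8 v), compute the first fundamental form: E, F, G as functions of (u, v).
E = 1;  F = 0;  G = u^2 + 64

Compute partials: r_u = (cos(v), sin(v), 0), r_v = (-u*sin(v), u*cos(v), 8). Then
  E = r_u · r_u = 1,
  F = r_u · r_v = 0,
  G = r_v · r_v = u^2 + 64.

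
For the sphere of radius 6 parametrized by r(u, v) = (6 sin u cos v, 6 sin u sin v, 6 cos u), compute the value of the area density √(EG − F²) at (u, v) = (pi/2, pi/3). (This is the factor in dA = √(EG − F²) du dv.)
√(EG − F²)|_{(pi/2, pi/3)} = 36

E = 36, F = 0, G = 36*sin(u)^2, so EG − F² = 1296*sin(u)^2. Taking the positive square root: √(EG − F²) = 36*Abs(sin(u)). At (u, v) = (pi/2, pi/3): 36.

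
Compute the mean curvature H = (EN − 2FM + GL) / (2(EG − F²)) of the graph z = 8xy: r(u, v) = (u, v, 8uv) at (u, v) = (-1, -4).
H = -2048/35937

With E = 64*v^2 + 1, F = 64*u*v, G = 64*u^2 + 1, L = 0, M = 8/sqrt(64*u^2 + 64*v^2 + 1), N = 0, assemble
  H = (EN − 2FM + GL) / (2(EG − F²)) = -512*u*v/(64*u^2 + 64*v^2 + 1)^(3/2).
At (u, v) = (-1, -4): H = -2048/35937.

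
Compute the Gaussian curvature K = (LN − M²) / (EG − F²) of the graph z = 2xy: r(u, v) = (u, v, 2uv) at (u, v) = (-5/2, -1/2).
K = -4/729

Coefficients of the first fundamental form: E = 4*v^2 + 1, F = 4*u*v, G = 4*u^2 + 1.
Coefficients of the second fundamental form: L = 0, M = 2/sqrt(4*u^2 + 4*v^2 + 1), N = 0.
Assemble K = (LN − M²)/(EG − F²) = -4/(16*u^4 + 32*u^2*v^2 + 8*u^2 + 16*v^4 + 8*v^2 + 1). At (u, v) = (-5/2, -1/2): K = -4/729.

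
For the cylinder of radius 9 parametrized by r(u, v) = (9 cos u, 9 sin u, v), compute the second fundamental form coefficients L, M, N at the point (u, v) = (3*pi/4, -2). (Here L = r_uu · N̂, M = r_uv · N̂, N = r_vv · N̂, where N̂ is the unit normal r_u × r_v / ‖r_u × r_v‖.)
L = -9;  M = 0;  N = 0

Compute the unit normal N̂(u, v) = (cos(u), sin(u), 0), and the second partials r_uu, r_uv, r_vv. Take dot products:
  L(u, v) = r_uu · N̂ = -9,
  M(u, v) = r_uv · N̂ = 0,
  N(u, v) = r_vv · N̂ = 0.
Evaluating at (u, v) = (3*pi/4, -2):
  L = -9, M = 0, N = 0.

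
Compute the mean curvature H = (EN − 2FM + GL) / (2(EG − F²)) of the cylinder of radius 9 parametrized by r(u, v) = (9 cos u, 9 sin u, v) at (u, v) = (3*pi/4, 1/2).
H = -1/18

With E = 81, F = 0, G = 1, L = -9, M = 0, N = 0, assemble
  H = (EN − 2FM + GL) / (2(EG − F²)) = -1/18.
At (u, v) = (3*pi/4, 1/2): H = -1/18.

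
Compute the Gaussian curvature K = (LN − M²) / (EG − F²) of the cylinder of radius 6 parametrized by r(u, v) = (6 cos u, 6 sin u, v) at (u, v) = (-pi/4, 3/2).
K = 0

Coefficients of the first fundamental form: E = 36, F = 0, G = 1.
Coefficients of the second fundamental form: L = -6, M = 0, N = 0.
Assemble K = (LN − M²)/(EG − F²) = 0. At (u, v) = (-pi/4, 3/2): K = 0.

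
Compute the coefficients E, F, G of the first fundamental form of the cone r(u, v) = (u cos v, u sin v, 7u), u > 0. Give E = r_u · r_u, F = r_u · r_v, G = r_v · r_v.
E = 50;  F = 0;  G = u^2

Compute partials: r_u = (cos(v), sin(v), 7), r_v = (-u*sin(v), u*cos(v), 0). Then
  E = r_u · r_u = 50,
  F = r_u · r_v = 0,
  G = r_v · r_v = u^2.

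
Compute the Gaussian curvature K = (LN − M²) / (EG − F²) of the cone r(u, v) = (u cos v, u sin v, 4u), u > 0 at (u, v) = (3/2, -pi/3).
K = 0

Coefficients of the first fundamental form: E = 17, F = 0, G = u^2.
Coefficients of the second fundamental form: L = 0, M = 0, N = 4*sqrt(17)*u^2/(17*Abs(u)).
Assemble K = (LN − M²)/(EG − F²) = 0. At (u, v) = (3/2, -pi/3): K = 0.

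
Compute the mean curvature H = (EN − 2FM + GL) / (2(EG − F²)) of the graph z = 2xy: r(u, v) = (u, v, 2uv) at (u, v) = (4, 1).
H = -32*sqrt(69)/4761

With E = 4*v^2 + 1, F = 4*u*v, G = 4*u^2 + 1, L = 0, M = 2/sqrt(4*u^2 + 4*v^2 + 1), N = 0, assemble
  H = (EN − 2FM + GL) / (2(EG − F²)) = -8*u*v/(4*u^2 + 4*v^2 + 1)^(3/2).
At (u, v) = (4, 1): H = -32*sqrt(69)/4761.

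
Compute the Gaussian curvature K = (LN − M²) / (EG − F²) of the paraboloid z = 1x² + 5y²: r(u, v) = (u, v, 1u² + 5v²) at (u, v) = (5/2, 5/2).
K = 20/423801

Coefficients of the first fundamental form: E = 4*u^2 + 1, F = 20*u*v, G = 100*v^2 + 1.
Coefficients of the second fundamental form: L = 2/sqrt(4*u^2 + 100*v^2 + 1), M = 0, N = 10/sqrt(4*u^2 + 100*v^2 + 1).
Assemble K = (LN − M²)/(EG − F²) = 20/(16*u^4 + 800*u^2*v^2 + 8*u^2 + 10000*v^4 + 200*v^2 + 1). At (u, v) = (5/2, 5/2): K = 20/423801.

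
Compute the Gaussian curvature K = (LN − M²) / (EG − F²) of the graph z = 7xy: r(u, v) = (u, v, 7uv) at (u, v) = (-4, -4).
K = -49/2461761

Coefficients of the first fundamental form: E = 49*v^2 + 1, F = 49*u*v, G = 49*u^2 + 1.
Coefficients of the second fundamental form: L = 0, M = 7/sqrt(49*u^2 + 49*v^2 + 1), N = 0.
Assemble K = (LN − M²)/(EG − F²) = -49/(2401*u^4 + 4802*u^2*v^2 + 98*u^2 + 2401*v^4 + 98*v^2 + 1). At (u, v) = (-4, -4): K = -49/2461761.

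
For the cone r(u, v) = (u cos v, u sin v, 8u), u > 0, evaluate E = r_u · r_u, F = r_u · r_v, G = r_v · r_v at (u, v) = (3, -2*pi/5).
E = 65;  F = 0;  G = 9

Partials: r_u = (cos(v), sin(v), 8), r_v = (-u*sin(v), u*cos(v), 0). As functions of (u, v):
  E = r_u · r_u = 65,
  F = r_u · r_v = 0,
  G = r_v · r_v = u^2.
Evaluating at (u, v) = (3, -2*pi/5): E = 65, F = 0, G = 9.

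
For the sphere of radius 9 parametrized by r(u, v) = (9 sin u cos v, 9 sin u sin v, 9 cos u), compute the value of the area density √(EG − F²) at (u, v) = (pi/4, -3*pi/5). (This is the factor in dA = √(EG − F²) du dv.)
√(EG − F²)|_{(pi/4, -3*pi/5)} = 81*sqrt(2)/2

E = 81, F = 0, G = 81*sin(u)^2, so EG − F² = 6561*sin(u)^2. Taking the positive square root: √(EG − F²) = 81*Abs(sin(u)). At (u, v) = (pi/4, -3*pi/5): 81*sqrt(2)/2.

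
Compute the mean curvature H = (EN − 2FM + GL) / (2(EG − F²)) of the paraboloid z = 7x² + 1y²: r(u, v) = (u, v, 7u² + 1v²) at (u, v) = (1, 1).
H = 232*sqrt(201)/40401

With E = 196*u^2 + 1, F = 28*u*v, G = 4*v^2 + 1, L = 14/sqrt(196*u^2 + 4*v^2 + 1), M = 0, N = 2/sqrt(196*u^2 + 4*v^2 + 1), assemble
  H = (EN − 2FM + GL) / (2(EG − F²)) = 4*(49*u^2 + 7*v^2 + 2)/(196*u^2 + 4*v^2 + 1)^(3/2).
At (u, v) = (1, 1): H = 232*sqrt(201)/40401.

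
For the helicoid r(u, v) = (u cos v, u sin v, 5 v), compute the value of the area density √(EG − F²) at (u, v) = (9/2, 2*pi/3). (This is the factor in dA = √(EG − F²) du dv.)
√(EG − F²)|_{(9/2, 2*pi/3)} = sqrt(181)/2

E = 1, F = 0, G = u^2 + 25, so EG − F² = u^2 + 25. Taking the positive square root: √(EG − F²) = sqrt(u^2 + 25). At (u, v) = (9/2, 2*pi/3): sqrt(181)/2.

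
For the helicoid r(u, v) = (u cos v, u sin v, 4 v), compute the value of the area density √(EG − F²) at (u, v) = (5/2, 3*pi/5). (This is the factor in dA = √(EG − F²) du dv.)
√(EG − F²)|_{(5/2, 3*pi/5)} = sqrt(89)/2

E = 1, F = 0, G = u^2 + 16, so EG − F² = u^2 + 16. Taking the positive square root: √(EG − F²) = sqrt(u^2 + 16). At (u, v) = (5/2, 3*pi/5): sqrt(89)/2.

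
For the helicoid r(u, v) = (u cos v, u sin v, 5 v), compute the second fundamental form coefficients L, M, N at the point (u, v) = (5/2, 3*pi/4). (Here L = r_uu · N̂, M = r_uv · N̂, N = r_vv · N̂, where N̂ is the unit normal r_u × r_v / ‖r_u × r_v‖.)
L = 0;  M = -2*sqrt(5)/5;  N = 0

Compute the unit normal N̂(u, v) = (5*sin(v)/sqrt(u^2 + 25), -5*cos(v)/sqrt(u^2 + 25), u/sqrt(u^2 + 25)), and the second partials r_uu, r_uv, r_vv. Take dot products:
  L(u, v) = r_uu · N̂ = 0,
  M(u, v) = r_uv · N̂ = -5/sqrt(u^2 + 25),
  N(u, v) = r_vv · N̂ = 0.
Evaluating at (u, v) = (5/2, 3*pi/4):
  L = 0, M = -2*sqrt(5)/5, N = 0.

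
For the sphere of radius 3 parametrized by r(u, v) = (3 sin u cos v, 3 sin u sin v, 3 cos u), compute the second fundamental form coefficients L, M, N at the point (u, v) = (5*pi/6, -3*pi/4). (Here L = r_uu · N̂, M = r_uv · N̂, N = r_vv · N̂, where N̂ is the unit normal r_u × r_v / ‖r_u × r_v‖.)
L = -3;  M = 0;  N = -3/4

Compute the unit normal N̂(u, v) = (sin(u)^2*cos(v)/Abs(sin(u)), sin(u)^2*sin(v)/Abs(sin(u)), sin(2*u)/(2*Abs(sin(u)))), and the second partials r_uu, r_uv, r_vv. Take dot products:
  L(u, v) = r_uu · N̂ = -3*sin(u)/Abs(sin(u)),
  M(u, v) = r_uv · N̂ = 0,
  N(u, v) = r_vv · N̂ = -3*sin(u)^3/Abs(sin(u)).
Evaluating at (u, v) = (5*pi/6, -3*pi/4):
  L = -3, M = 0, N = -3/4.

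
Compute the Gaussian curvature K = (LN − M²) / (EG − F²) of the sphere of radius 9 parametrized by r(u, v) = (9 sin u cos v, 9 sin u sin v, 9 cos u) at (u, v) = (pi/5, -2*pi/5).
K = 1/81

Coefficients of the first fundamental form: E = 81, F = 0, G = 81*sin(u)^2.
Coefficients of the second fundamental form: L = -9*sin(u)/Abs(sin(u)), M = 0, N = -9*sin(u)^3/Abs(sin(u)).
Assemble K = (LN − M²)/(EG − F²) = 1/81. At (u, v) = (pi/5, -2*pi/5): K = 1/81.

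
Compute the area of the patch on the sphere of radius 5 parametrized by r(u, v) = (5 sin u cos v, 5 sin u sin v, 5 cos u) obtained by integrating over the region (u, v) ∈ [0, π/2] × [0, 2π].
Area = 50*pi

Area = ∫∫ √(EG − F²) du dv with √(EG − F²) = 25*Abs(sin(u)). Integrating over [0, π/2] × [0, 2π] gives 50*pi.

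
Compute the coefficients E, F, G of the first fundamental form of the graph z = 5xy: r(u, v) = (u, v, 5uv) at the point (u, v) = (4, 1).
E = 26;  F = 100;  G = 401

Partials: r_u = (1, 0, 5*v), r_v = (0, 1, 5*u). As functions of (u, v):
  E = r_u · r_u = 25*v^2 + 1,
  F = r_u · r_v = 25*u*v,
  G = r_v · r_v = 25*u^2 + 1.
Evaluating at (u, v) = (4, 1): E = 26, F = 100, G = 401.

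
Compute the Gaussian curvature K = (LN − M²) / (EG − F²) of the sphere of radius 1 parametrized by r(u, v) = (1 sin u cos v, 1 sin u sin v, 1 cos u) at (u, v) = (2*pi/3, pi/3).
K = 1

Coefficients of the first fundamental form: E = 1, F = 0, G = sin(u)^2.
Coefficients of the second fundamental form: L = -sin(u)/Abs(sin(u)), M = 0, N = -sin(u)^3/Abs(sin(u)).
Assemble K = (LN − M²)/(EG − F²) = 1. At (u, v) = (2*pi/3, pi/3): K = 1.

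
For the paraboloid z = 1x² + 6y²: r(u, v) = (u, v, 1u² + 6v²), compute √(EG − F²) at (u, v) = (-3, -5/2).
√(EG − F²)|_{(-3, -5/2)} = sqrt(937)

E = 4*u^2 + 1, F = 24*u*v, G = 144*v^2 + 1; EG − F² = 4*u^2 + 144*v^2 + 1; √(EG − F²) = sqrt(4*u^2 + 144*v^2 + 1). At the given point: sqrt(937).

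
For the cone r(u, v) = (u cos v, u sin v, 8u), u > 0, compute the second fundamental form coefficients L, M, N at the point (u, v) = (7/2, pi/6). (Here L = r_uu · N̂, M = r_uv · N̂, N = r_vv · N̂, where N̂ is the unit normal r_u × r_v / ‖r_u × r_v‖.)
L = 0;  M = 0;  N = 28*sqrt(65)/65

Compute the unit normal N̂(u, v) = (-8*sqrt(65)*u*cos(v)/(65*Abs(u)), -8*sqrt(65)*u*sin(v)/(65*Abs(u)), sqrt(65)*u/(65*Abs(u))), and the second partials r_uu, r_uv, r_vv. Take dot products:
  L(u, v) = r_uu · N̂ = 0,
  M(u, v) = r_uv · N̂ = 0,
  N(u, v) = r_vv · N̂ = 8*sqrt(65)*u^2/(65*Abs(u)).
Evaluating at (u, v) = (7/2, pi/6):
  L = 0, M = 0, N = 28*sqrt(65)/65.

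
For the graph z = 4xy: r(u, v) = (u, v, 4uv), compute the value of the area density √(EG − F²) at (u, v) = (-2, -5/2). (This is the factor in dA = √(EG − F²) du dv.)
√(EG − F²)|_{(-2, -5/2)} = sqrt(165)

E = 16*v^2 + 1, F = 16*u*v, G = 16*u^2 + 1, so EG − F² = 16*u^2 + 16*v^2 + 1. Taking the positive square root: √(EG − F²) = sqrt(16*u^2 + 16*v^2 + 1). At (u, v) = (-2, -5/2): sqrt(165).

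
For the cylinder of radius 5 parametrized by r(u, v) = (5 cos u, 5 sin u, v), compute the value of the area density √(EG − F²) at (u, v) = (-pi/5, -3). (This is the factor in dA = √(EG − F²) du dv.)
√(EG − F²)|_{(-pi/5, -3)} = 5

E = 25, F = 0, G = 1, so EG − F² = 25. Taking the positive square root: √(EG − F²) = 5. At (u, v) = (-pi/5, -3): 5.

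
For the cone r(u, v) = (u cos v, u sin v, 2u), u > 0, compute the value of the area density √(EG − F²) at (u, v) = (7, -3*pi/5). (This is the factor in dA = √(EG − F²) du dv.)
√(EG − F²)|_{(7, -3*pi/5)} = 7*sqrt(5)

E = 5, F = 0, G = u^2, so EG − F² = 5*u^2. Taking the positive square root: √(EG − F²) = sqrt(5)*Abs(u). At (u, v) = (7, -3*pi/5): 7*sqrt(5).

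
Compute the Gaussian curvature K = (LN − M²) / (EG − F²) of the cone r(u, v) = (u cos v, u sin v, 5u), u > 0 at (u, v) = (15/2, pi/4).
K = 0

Coefficients of the first fundamental form: E = 26, F = 0, G = u^2.
Coefficients of the second fundamental form: L = 0, M = 0, N = 5*sqrt(26)*u^2/(26*Abs(u)).
Assemble K = (LN − M²)/(EG − F²) = 0. At (u, v) = (15/2, pi/4): K = 0.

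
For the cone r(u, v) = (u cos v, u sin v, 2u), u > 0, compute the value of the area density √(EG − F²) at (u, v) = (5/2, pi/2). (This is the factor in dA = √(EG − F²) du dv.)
√(EG − F²)|_{(5/2, pi/2)} = 5*sqrt(5)/2

E = 5, F = 0, G = u^2, so EG − F² = 5*u^2. Taking the positive square root: √(EG − F²) = sqrt(5)*Abs(u). At (u, v) = (5/2, pi/2): 5*sqrt(5)/2.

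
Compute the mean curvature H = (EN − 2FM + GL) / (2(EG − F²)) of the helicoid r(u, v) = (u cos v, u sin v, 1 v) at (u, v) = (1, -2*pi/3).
H = 0

With E = 1, F = 0, G = u^2 + 1, L = 0, M = -1/sqrt(u^2 + 1), N = 0, assemble
  H = (EN − 2FM + GL) / (2(EG − F²)) = 0.
At (u, v) = (1, -2*pi/3): H = 0.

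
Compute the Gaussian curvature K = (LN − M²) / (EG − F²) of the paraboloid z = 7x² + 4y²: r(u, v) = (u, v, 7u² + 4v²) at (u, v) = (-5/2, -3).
K = 28/811801

Coefficients of the first fundamental form: E = 196*u^2 + 1, F = 112*u*v, G = 64*v^2 + 1.
Coefficients of the second fundamental form: L = 14/sqrt(196*u^2 + 64*v^2 + 1), M = 0, N = 8/sqrt(196*u^2 + 64*v^2 + 1).
Assemble K = (LN − M²)/(EG − F²) = 112/(38416*u^4 + 25088*u^2*v^2 + 392*u^2 + 4096*v^4 + 128*v^2 + 1). At (u, v) = (-5/2, -3): K = 28/811801.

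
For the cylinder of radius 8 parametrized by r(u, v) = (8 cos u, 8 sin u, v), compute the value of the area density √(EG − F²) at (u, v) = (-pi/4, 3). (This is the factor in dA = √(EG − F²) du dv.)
√(EG − F²)|_{(-pi/4, 3)} = 8

E = 64, F = 0, G = 1, so EG − F² = 64. Taking the positive square root: √(EG − F²) = 8. At (u, v) = (-pi/4, 3): 8.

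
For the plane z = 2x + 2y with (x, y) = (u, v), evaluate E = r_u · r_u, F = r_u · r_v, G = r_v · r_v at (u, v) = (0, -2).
E = 5;  F = 4;  G = 5

Partials: r_u = (1, 0, 2), r_v = (0, 1, 2). As functions of (u, v):
  E = r_u · r_u = 5,
  F = r_u · r_v = 4,
  G = r_v · r_v = 5.
Evaluating at (u, v) = (0, -2): E = 5, F = 4, G = 5.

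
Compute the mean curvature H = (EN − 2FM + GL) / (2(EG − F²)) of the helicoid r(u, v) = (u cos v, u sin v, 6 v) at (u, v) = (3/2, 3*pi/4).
H = 0

With E = 1, F = 0, G = u^2 + 36, L = 0, M = -6/sqrt(u^2 + 36), N = 0, assemble
  H = (EN − 2FM + GL) / (2(EG − F²)) = 0.
At (u, v) = (3/2, 3*pi/4): H = 0.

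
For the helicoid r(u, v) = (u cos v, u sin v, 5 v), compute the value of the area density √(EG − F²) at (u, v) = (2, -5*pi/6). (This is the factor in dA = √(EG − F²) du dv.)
√(EG − F²)|_{(2, -5*pi/6)} = sqrt(29)

E = 1, F = 0, G = u^2 + 25, so EG − F² = u^2 + 25. Taking the positive square root: √(EG − F²) = sqrt(u^2 + 25). At (u, v) = (2, -5*pi/6): sqrt(29).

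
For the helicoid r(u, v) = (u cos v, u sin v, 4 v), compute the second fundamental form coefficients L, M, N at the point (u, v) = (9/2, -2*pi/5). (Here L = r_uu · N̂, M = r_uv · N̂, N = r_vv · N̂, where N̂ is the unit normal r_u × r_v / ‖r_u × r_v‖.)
L = 0;  M = -8*sqrt(145)/145;  N = 0

Compute the unit normal N̂(u, v) = (4*sin(v)/sqrt(u^2 + 16), -4*cos(v)/sqrt(u^2 + 16), u/sqrt(u^2 + 16)), and the second partials r_uu, r_uv, r_vv. Take dot products:
  L(u, v) = r_uu · N̂ = 0,
  M(u, v) = r_uv · N̂ = -4/sqrt(u^2 + 16),
  N(u, v) = r_vv · N̂ = 0.
Evaluating at (u, v) = (9/2, -2*pi/5):
  L = 0, M = -8*sqrt(145)/145, N = 0.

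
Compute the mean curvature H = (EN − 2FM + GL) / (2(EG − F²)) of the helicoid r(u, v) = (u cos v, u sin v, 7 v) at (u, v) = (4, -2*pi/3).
H = 0

With E = 1, F = 0, G = u^2 + 49, L = 0, M = -7/sqrt(u^2 + 49), N = 0, assemble
  H = (EN − 2FM + GL) / (2(EG − F²)) = 0.
At (u, v) = (4, -2*pi/3): H = 0.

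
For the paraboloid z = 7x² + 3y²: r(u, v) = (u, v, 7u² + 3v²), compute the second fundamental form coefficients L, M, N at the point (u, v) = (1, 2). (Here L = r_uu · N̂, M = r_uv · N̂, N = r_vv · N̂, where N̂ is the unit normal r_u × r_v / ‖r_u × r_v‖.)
L = 14*sqrt(341)/341;  M = 0;  N = 6*sqrt(341)/341

Compute the unit normal N̂(u, v) = (-14*u/sqrt(196*u^2 + 36*v^2 + 1), -6*v/sqrt(196*u^2 + 36*v^2 + 1), 1/sqrt(196*u^2 + 36*v^2 + 1)), and the second partials r_uu, r_uv, r_vv. Take dot products:
  L(u, v) = r_uu · N̂ = 14/sqrt(196*u^2 + 36*v^2 + 1),
  M(u, v) = r_uv · N̂ = 0,
  N(u, v) = r_vv · N̂ = 6/sqrt(196*u^2 + 36*v^2 + 1).
Evaluating at (u, v) = (1, 2):
  L = 14*sqrt(341)/341, M = 0, N = 6*sqrt(341)/341.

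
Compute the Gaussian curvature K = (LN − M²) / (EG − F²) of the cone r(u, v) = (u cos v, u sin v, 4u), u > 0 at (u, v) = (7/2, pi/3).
K = 0

Coefficients of the first fundamental form: E = 17, F = 0, G = u^2.
Coefficients of the second fundamental form: L = 0, M = 0, N = 4*sqrt(17)*u^2/(17*Abs(u)).
Assemble K = (LN − M²)/(EG − F²) = 0. At (u, v) = (7/2, pi/3): K = 0.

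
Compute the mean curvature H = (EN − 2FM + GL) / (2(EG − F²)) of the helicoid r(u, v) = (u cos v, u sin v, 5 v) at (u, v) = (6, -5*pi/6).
H = 0

With E = 1, F = 0, G = u^2 + 25, L = 0, M = -5/sqrt(u^2 + 25), N = 0, assemble
  H = (EN − 2FM + GL) / (2(EG − F²)) = 0.
At (u, v) = (6, -5*pi/6): H = 0.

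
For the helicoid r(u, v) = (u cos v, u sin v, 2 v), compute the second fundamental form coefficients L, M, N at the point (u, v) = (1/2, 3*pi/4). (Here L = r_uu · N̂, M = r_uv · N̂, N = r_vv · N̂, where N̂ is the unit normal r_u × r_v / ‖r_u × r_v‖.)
L = 0;  M = -4*sqrt(17)/17;  N = 0

Compute the unit normal N̂(u, v) = (2*sin(v)/sqrt(u^2 + 4), -2*cos(v)/sqrt(u^2 + 4), u/sqrt(u^2 + 4)), and the second partials r_uu, r_uv, r_vv. Take dot products:
  L(u, v) = r_uu · N̂ = 0,
  M(u, v) = r_uv · N̂ = -2/sqrt(u^2 + 4),
  N(u, v) = r_vv · N̂ = 0.
Evaluating at (u, v) = (1/2, 3*pi/4):
  L = 0, M = -4*sqrt(17)/17, N = 0.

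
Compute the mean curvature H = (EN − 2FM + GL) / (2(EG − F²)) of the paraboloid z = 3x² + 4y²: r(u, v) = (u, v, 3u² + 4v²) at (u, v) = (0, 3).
H = 1735*sqrt(577)/332929

With E = 36*u^2 + 1, F = 48*u*v, G = 64*v^2 + 1, L = 6/sqrt(36*u^2 + 64*v^2 + 1), M = 0, N = 8/sqrt(36*u^2 + 64*v^2 + 1), assemble
  H = (EN − 2FM + GL) / (2(EG − F²)) = (144*u^2 + 192*v^2 + 7)/(36*u^2 + 64*v^2 + 1)^(3/2).
At (u, v) = (0, 3): H = 1735*sqrt(577)/332929.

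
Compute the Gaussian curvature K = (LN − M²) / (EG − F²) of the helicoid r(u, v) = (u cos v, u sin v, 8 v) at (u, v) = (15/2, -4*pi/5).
K = -1024/231361

Coefficients of the first fundamental form: E = 1, F = 0, G = u^2 + 64.
Coefficients of the second fundamental form: L = 0, M = -8/sqrt(u^2 + 64), N = 0.
Assemble K = (LN − M²)/(EG − F²) = -64/(u^2 + 64)^2. At (u, v) = (15/2, -4*pi/5): K = -1024/231361.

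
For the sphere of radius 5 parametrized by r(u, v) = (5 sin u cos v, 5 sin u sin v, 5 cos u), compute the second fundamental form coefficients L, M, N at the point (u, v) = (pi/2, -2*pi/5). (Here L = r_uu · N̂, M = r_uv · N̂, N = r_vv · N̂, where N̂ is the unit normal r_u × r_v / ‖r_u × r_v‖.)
L = -5;  M = 0;  N = -5

Compute the unit normal N̂(u, v) = (sin(u)^2*cos(v)/Abs(sin(u)), sin(u)^2*sin(v)/Abs(sin(u)), sin(2*u)/(2*Abs(sin(u)))), and the second partials r_uu, r_uv, r_vv. Take dot products:
  L(u, v) = r_uu · N̂ = -5*sin(u)/Abs(sin(u)),
  M(u, v) = r_uv · N̂ = 0,
  N(u, v) = r_vv · N̂ = -5*sin(u)^3/Abs(sin(u)).
Evaluating at (u, v) = (pi/2, -2*pi/5):
  L = -5, M = 0, N = -5.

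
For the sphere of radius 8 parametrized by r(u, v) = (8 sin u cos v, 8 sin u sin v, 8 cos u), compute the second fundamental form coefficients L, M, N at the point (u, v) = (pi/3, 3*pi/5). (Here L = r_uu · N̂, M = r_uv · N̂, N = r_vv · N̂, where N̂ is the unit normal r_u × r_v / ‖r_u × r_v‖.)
L = -8;  M = 0;  N = -6

Compute the unit normal N̂(u, v) = (sin(u)^2*cos(v)/Abs(sin(u)), sin(u)^2*sin(v)/Abs(sin(u)), sin(2*u)/(2*Abs(sin(u)))), and the second partials r_uu, r_uv, r_vv. Take dot products:
  L(u, v) = r_uu · N̂ = -8*sin(u)/Abs(sin(u)),
  M(u, v) = r_uv · N̂ = 0,
  N(u, v) = r_vv · N̂ = -8*sin(u)^3/Abs(sin(u)).
Evaluating at (u, v) = (pi/3, 3*pi/5):
  L = -8, M = 0, N = -6.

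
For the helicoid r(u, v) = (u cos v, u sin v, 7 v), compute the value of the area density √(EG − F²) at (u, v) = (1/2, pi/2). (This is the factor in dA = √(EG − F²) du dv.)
√(EG − F²)|_{(1/2, pi/2)} = sqrt(197)/2

E = 1, F = 0, G = u^2 + 49, so EG − F² = u^2 + 49. Taking the positive square root: √(EG − F²) = sqrt(u^2 + 49). At (u, v) = (1/2, pi/2): sqrt(197)/2.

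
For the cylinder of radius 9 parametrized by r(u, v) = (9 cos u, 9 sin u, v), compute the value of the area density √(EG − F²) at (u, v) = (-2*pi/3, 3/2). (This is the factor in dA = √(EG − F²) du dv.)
√(EG − F²)|_{(-2*pi/3, 3/2)} = 9

E = 81, F = 0, G = 1, so EG − F² = 81. Taking the positive square root: √(EG − F²) = 9. At (u, v) = (-2*pi/3, 3/2): 9.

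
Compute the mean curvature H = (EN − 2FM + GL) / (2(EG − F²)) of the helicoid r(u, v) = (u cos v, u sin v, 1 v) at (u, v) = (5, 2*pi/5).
H = 0

With E = 1, F = 0, G = u^2 + 1, L = 0, M = -1/sqrt(u^2 + 1), N = 0, assemble
  H = (EN − 2FM + GL) / (2(EG − F²)) = 0.
At (u, v) = (5, 2*pi/5): H = 0.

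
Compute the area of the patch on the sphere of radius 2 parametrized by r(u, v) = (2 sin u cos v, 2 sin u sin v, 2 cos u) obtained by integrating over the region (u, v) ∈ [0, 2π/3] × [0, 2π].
Area = 12*pi

Area = ∫∫ √(EG − F²) du dv with √(EG − F²) = 4*Abs(sin(u)). Integrating over [0, 2π/3] × [0, 2π] gives 12*pi.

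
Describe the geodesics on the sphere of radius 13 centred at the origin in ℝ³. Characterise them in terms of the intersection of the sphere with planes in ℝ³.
Geodesics on the sphere of radius 13 are great circles — circles of radius 13 obtained as the intersection of the sphere with planes through the origin (the centre of the sphere).

A curve α(t) of nonzero constant speed on the sphere of radius 13 is a geodesic iff its acceleration α̈ is everywhere normal to the surface, i.e. parallel to the radial vector α(t). Then d/dt(α × α̇) = α̇ × α̇ + α × α̈ = 0, so α × α̇ is a constant vector n ≠ 0 and α(t) · n = 0 for all t: α lies in the plane through the origin with normal n. The intersection of that plane with the sphere is a circle of radius 13 (a great circle). Conversely, a great circle traversed at constant speed has centripetal acceleration pointing at the origin, hence normal to the sphere, so every great circle is a geodesic.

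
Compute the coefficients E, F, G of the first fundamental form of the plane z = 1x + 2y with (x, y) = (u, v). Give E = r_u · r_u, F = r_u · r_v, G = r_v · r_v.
E = 2;  F = 2;  G = 5

Compute partials: r_u = (1, 0, 1), r_v = (0, 1, 2). Then
  E = r_u · r_u = 2,
  F = r_u · r_v = 2,
  G = r_v · r_v = 5.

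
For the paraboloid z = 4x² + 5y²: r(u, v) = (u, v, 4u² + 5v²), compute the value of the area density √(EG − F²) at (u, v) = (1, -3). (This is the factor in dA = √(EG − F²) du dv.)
√(EG − F²)|_{(1, -3)} = sqrt(965)

E = 64*u^2 + 1, F = 80*u*v, G = 100*v^2 + 1, so EG − F² = 64*u^2 + 100*v^2 + 1. Taking the positive square root: √(EG − F²) = sqrt(64*u^2 + 100*v^2 + 1). At (u, v) = (1, -3): sqrt(965).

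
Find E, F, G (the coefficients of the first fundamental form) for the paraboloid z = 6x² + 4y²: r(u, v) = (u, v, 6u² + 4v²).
E = 144*u^2 + 1;  F = 96*u*v;  G = 64*v^2 + 1

Compute partials: r_u = (1, 0, 12*u), r_v = (0, 1, 8*v). Then
  E = r_u · r_u = 144*u^2 + 1,
  F = r_u · r_v = 96*u*v,
  G = r_v · r_v = 64*v^2 + 1.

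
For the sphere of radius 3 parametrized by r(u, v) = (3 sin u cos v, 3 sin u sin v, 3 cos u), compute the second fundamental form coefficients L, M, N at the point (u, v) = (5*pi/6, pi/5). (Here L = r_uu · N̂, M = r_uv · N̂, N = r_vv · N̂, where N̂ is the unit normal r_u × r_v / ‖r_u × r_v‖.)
L = -3;  M = 0;  N = -3/4

Compute the unit normal N̂(u, v) = (sin(u)^2*cos(v)/Abs(sin(u)), sin(u)^2*sin(v)/Abs(sin(u)), sin(2*u)/(2*Abs(sin(u)))), and the second partials r_uu, r_uv, r_vv. Take dot products:
  L(u, v) = r_uu · N̂ = -3*sin(u)/Abs(sin(u)),
  M(u, v) = r_uv · N̂ = 0,
  N(u, v) = r_vv · N̂ = -3*sin(u)^3/Abs(sin(u)).
Evaluating at (u, v) = (5*pi/6, pi/5):
  L = -3, M = 0, N = -3/4.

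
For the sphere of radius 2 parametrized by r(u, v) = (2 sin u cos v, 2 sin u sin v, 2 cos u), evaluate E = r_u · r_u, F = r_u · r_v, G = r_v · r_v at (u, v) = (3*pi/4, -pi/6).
E = 4;  F = 0;  G = 2

Partials: r_u = (2*cos(u)*cos(v), 2*sin(v)*cos(u), -2*sin(u)), r_v = (-2*sin(u)*sin(v), 2*sin(u)*cos(v), 0). As functions of (u, v):
  E = r_u · r_u = 4,
  F = r_u · r_v = 0,
  G = r_v · r_v = 4*sin(u)^2.
Evaluating at (u, v) = (3*pi/4, -pi/6): E = 4, F = 0, G = 2.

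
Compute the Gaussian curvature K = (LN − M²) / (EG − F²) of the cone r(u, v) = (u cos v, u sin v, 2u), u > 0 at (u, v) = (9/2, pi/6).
K = 0

Coefficients of the first fundamental form: E = 5, F = 0, G = u^2.
Coefficients of the second fundamental form: L = 0, M = 0, N = 2*sqrt(5)*u^2/(5*Abs(u)).
Assemble K = (LN − M²)/(EG − F²) = 0. At (u, v) = (9/2, pi/6): K = 0.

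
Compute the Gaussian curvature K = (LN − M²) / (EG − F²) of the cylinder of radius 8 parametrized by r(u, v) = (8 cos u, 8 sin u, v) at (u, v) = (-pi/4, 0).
K = 0

Coefficients of the first fundamental form: E = 64, F = 0, G = 1.
Coefficients of the second fundamental form: L = -8, M = 0, N = 0.
Assemble K = (LN − M²)/(EG − F²) = 0. At (u, v) = (-pi/4, 0): K = 0.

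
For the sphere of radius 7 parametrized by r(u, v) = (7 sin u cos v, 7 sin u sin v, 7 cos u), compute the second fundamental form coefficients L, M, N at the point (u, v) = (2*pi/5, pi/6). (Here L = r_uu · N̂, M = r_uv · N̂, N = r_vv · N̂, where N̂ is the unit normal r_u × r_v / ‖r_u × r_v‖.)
L = -7;  M = 0;  N = -35/8 - 7*sqrt(5)/8

Compute the unit normal N̂(u, v) = (sin(u)^2*cos(v)/Abs(sin(u)), sin(u)^2*sin(v)/Abs(sin(u)), sin(2*u)/(2*Abs(sin(u)))), and the second partials r_uu, r_uv, r_vv. Take dot products:
  L(u, v) = r_uu · N̂ = -7*sin(u)/Abs(sin(u)),
  M(u, v) = r_uv · N̂ = 0,
  N(u, v) = r_vv · N̂ = -7*sin(u)^3/Abs(sin(u)).
Evaluating at (u, v) = (2*pi/5, pi/6):
  L = -7, M = 0, N = -35/8 - 7*sqrt(5)/8.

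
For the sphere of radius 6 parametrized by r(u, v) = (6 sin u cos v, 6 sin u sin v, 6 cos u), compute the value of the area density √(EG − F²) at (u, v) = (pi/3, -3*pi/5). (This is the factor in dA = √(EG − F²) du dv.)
√(EG − F²)|_{(pi/3, -3*pi/5)} = 18*sqrt(3)

E = 36, F = 0, G = 36*sin(u)^2, so EG − F² = 1296*sin(u)^2. Taking the positive square root: √(EG − F²) = 36*Abs(sin(u)). At (u, v) = (pi/3, -3*pi/5): 18*sqrt(3).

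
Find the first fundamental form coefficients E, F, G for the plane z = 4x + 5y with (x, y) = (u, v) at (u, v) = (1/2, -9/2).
E = 17;  F = 20;  G = 26

Partials: r_u = (1, 0, 4), r_v = (0, 1, 5). As functions of (u, v):
  E = r_u · r_u = 17,
  F = r_u · r_v = 20,
  G = r_v · r_v = 26.
Evaluating at (u, v) = (1/2, -9/2): E = 17, F = 20, G = 26.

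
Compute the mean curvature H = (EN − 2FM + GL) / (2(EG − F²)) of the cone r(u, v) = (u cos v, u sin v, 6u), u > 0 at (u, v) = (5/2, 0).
H = 6*sqrt(37)/185

With E = 37, F = 0, G = u^2, L = 0, M = 0, N = 6*sqrt(37)*u^2/(37*Abs(u)), assemble
  H = (EN − 2FM + GL) / (2(EG − F²)) = 3*sqrt(37)/(37*Abs(u)).
At (u, v) = (5/2, 0): H = 6*sqrt(37)/185.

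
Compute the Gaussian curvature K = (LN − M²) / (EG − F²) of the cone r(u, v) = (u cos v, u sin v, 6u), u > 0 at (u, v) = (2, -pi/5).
K = 0

Coefficients of the first fundamental form: E = 37, F = 0, G = u^2.
Coefficients of the second fundamental form: L = 0, M = 0, N = 6*sqrt(37)*u^2/(37*Abs(u)).
Assemble K = (LN − M²)/(EG − F²) = 0. At (u, v) = (2, -pi/5): K = 0.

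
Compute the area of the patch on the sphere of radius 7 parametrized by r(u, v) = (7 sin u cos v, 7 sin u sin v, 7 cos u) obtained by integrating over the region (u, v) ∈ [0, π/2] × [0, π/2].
Area = 49*pi/2

Area = ∫∫ √(EG − F²) du dv with √(EG − F²) = 49*Abs(sin(u)). Integrating over [0, π/2] × [0, π/2] gives 49*pi/2.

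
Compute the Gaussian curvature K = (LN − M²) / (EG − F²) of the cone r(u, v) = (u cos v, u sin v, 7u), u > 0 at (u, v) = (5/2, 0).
K = 0

Coefficients of the first fundamental form: E = 50, F = 0, G = u^2.
Coefficients of the second fundamental form: L = 0, M = 0, N = 7*sqrt(2)*u^2/(10*Abs(u)).
Assemble K = (LN − M²)/(EG − F²) = 0. At (u, v) = (5/2, 0): K = 0.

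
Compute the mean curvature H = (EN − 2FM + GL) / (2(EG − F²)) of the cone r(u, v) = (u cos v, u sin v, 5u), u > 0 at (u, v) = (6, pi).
H = 5*sqrt(26)/312

With E = 26, F = 0, G = u^2, L = 0, M = 0, N = 5*sqrt(26)*u^2/(26*Abs(u)), assemble
  H = (EN − 2FM + GL) / (2(EG − F²)) = 5*sqrt(26)/(52*Abs(u)).
At (u, v) = (6, pi): H = 5*sqrt(26)/312.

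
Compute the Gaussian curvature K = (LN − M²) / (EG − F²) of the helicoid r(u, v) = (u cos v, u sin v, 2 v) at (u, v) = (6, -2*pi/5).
K = -1/400

Coefficients of the first fundamental form: E = 1, F = 0, G = u^2 + 4.
Coefficients of the second fundamental form: L = 0, M = -2/sqrt(u^2 + 4), N = 0.
Assemble K = (LN − M²)/(EG − F²) = -4/(u^2 + 4)^2. At (u, v) = (6, -2*pi/5): K = -1/400.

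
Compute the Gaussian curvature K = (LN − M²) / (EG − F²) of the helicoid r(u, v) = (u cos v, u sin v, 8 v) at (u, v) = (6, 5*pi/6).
K = -4/625

Coefficients of the first fundamental form: E = 1, F = 0, G = u^2 + 64.
Coefficients of the second fundamental form: L = 0, M = -8/sqrt(u^2 + 64), N = 0.
Assemble K = (LN − M²)/(EG − F²) = -64/(u^2 + 64)^2. At (u, v) = (6, 5*pi/6): K = -4/625.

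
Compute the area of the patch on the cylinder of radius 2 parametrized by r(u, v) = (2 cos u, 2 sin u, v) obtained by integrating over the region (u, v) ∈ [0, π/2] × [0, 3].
Area = 3*pi

Area = ∫∫ √(EG − F²) du dv with √(EG − F²) = 2. Integrating over [0, π/2] × [0, 3] gives 3*pi.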